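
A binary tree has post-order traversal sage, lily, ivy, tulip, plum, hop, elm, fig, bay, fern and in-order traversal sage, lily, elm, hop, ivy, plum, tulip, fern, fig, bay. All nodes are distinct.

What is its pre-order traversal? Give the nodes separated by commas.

The last element of post-order is the root; it splits in-order into left and right subtrees.
Root fern: left subtree has 7 nodes {sage, lily, elm, hop, ivy, plum, tulip}, right has 2 {fig, bay}.
  Root elm: left subtree has 2 nodes {sage, lily}, right has 4 {hop, ivy, plum, tulip}.
    Root lily: left subtree has 1 node {sage}, right has 0 { }.
    Root hop: left subtree has 0 nodes { }, right has 3 {ivy, plum, tulip}.
      Root plum: left subtree has 1 node {ivy}, right has 1 {tulip}.
  Root bay: left subtree has 1 node {fig}, right has 0 { }.

fern, elm, lily, sage, hop, plum, ivy, tulip, bay, fig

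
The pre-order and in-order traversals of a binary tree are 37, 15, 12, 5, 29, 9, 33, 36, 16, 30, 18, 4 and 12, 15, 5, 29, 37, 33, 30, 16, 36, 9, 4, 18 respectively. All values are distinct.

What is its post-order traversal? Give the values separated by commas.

12, 29, 5, 15, 30, 16, 36, 33, 4, 18, 9, 37

The first element of pre-order is the root; it splits in-order into left and right subtrees.
Root 37: left subtree has 4 nodes {12, 15, 5, 29}, right has 7 {33, 30, 16, 36, 9, 4, 18}.
  Root 15: left subtree has 1 node {12}, right has 2 {5, 29}.
    Root 5: left subtree has 0 nodes { }, right has 1 {29}.
  Root 9: left subtree has 4 nodes {33, 30, 16, 36}, right has 2 {4, 18}.
    Root 33: left subtree has 0 nodes { }, right has 3 {30, 16, 36}.
      Root 36: left subtree has 2 nodes {30, 16}, right has 0 { }.
        Root 16: left subtree has 1 node {30}, right has 0 { }.
    Root 18: left subtree has 1 node {4}, right has 0 { }.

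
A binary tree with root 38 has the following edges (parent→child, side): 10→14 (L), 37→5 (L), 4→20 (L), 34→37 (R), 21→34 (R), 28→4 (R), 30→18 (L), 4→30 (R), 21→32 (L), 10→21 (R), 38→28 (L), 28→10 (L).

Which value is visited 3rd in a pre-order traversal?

10

Pre-order visits the node, then its left subtree, then its right subtree.
Visit 38.
At 38: go left to 28.
  Visit 28.
  At 28: go left to 10.
    Visit 10.
    At 10: go left to 14.
      14 is a leaf — visit 14.
    At 10: go right to 21.
      Visit 21.
      At 21: go left to 32.
        32 is a leaf — visit 32.
      At 21: go right to 34.
        Visit 34.
        At 34: no left child.
        At 34: go right to 37.
          Visit 37.
          At 37: go left to 5.
            5 is a leaf — visit 5.
          At 37: no right child.
  At 28: go right to 4.
    Visit 4.
    At 4: go left to 20.
      20 is a leaf — visit 20.
    At 4: go right to 30.
      Visit 30.
      At 30: go left to 18.
        18 is a leaf — visit 18.
      At 30: no right child.
At 38: no right child.
Full pre-order sequence: 38, 28, 10, 14, 21, 32, 34, 37, 5, 4, 20, 30, 18.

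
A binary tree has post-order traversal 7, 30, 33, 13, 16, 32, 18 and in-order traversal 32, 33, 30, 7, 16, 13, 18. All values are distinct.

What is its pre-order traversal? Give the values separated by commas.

The last element of post-order is the root; it splits in-order into left and right subtrees.
Root 18: left subtree has 6 nodes {32, 33, 30, 7, 16, 13}, right has 0 { }.
  Root 32: left subtree has 0 nodes { }, right has 5 {33, 30, 7, 16, 13}.
    Root 16: left subtree has 3 nodes {33, 30, 7}, right has 1 {13}.
      Root 33: left subtree has 0 nodes { }, right has 2 {30, 7}.
        Root 30: left subtree has 0 nodes { }, right has 1 {7}.

18, 32, 16, 33, 30, 7, 13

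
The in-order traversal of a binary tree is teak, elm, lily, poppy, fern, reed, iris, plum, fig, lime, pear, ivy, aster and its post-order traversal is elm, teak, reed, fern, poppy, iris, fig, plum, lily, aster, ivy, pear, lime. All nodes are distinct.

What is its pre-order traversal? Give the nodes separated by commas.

The last element of post-order is the root; it splits in-order into left and right subtrees.
Root lime: left subtree has 9 nodes {teak, elm, lily, poppy, fern, reed, iris, plum, fig}, right has 3 {pear, ivy, aster}.
  Root lily: left subtree has 2 nodes {teak, elm}, right has 6 {poppy, fern, reed, iris, plum, fig}.
    Root teak: left subtree has 0 nodes { }, right has 1 {elm}.
    Root plum: left subtree has 4 nodes {poppy, fern, reed, iris}, right has 1 {fig}.
      Root iris: left subtree has 3 nodes {poppy, fern, reed}, right has 0 { }.
        Root poppy: left subtree has 0 nodes { }, right has 2 {fern, reed}.
          Root fern: left subtree has 0 nodes { }, right has 1 {reed}.
  Root pear: left subtree has 0 nodes { }, right has 2 {ivy, aster}.
    Root ivy: left subtree has 0 nodes { }, right has 1 {aster}.

lime, lily, teak, elm, plum, iris, poppy, fern, reed, fig, pear, ivy, aster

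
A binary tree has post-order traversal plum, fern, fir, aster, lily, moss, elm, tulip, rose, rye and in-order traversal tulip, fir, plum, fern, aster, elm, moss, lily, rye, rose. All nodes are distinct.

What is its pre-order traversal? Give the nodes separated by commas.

rye, tulip, elm, aster, fir, fern, plum, moss, lily, rose

The last element of post-order is the root; it splits in-order into left and right subtrees.
Root rye: left subtree has 8 nodes {tulip, fir, plum, fern, aster, elm, moss, lily}, right has 1 {rose}.
  Root tulip: left subtree has 0 nodes { }, right has 7 {fir, plum, fern, aster, elm, moss, lily}.
    Root elm: left subtree has 4 nodes {fir, plum, fern, aster}, right has 2 {moss, lily}.
      Root aster: left subtree has 3 nodes {fir, plum, fern}, right has 0 { }.
        Root fir: left subtree has 0 nodes { }, right has 2 {plum, fern}.
          Root fern: left subtree has 1 node {plum}, right has 0 { }.
      Root moss: left subtree has 0 nodes { }, right has 1 {lily}.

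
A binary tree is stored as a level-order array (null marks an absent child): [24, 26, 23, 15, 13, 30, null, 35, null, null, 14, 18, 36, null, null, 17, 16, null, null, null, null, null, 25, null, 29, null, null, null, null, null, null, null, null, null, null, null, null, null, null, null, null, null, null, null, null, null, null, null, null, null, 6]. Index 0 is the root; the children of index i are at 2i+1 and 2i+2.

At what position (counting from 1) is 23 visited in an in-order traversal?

In-order visits the left subtree, then the node, then the right subtree.
At 24: go left to 26.
  At 26: go left to 15.
    At 15: go left to 35.
      At 35: go left to 17.
        17 is a leaf — visit 17.
      Visit 35.
      At 35: go right to 16.
        16 is a leaf — visit 16.
    Visit 15.
    At 15: no right child.
  Visit 26.
  At 26: go right to 13.
    At 13: no left child.
    Visit 13.
    At 13: go right to 14.
      At 14: no left child.
      Visit 14.
      At 14: go right to 25.
        25 is a leaf — visit 25.
Visit 24.
At 24: go right to 23.
  At 23: go left to 30.
    At 30: go left to 18.
      At 18: no left child.
      Visit 18.
      At 18: go right to 29.
        At 29: no left child.
        Visit 29.
        At 29: go right to 6.
          6 is a leaf — visit 6.
    Visit 30.
    At 30: go right to 36.
      36 is a leaf — visit 36.
  Visit 23.
  At 23: no right child.
Full in-order sequence: 17, 35, 16, 15, 26, 13, 14, 25, 24, 18, 29, 6, 30, 36, 23.

15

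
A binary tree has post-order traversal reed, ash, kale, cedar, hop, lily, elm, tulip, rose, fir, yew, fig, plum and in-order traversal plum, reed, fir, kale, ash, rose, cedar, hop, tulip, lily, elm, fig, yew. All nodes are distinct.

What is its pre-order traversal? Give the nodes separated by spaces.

The last element of post-order is the root; it splits in-order into left and right subtrees.
Root plum: left subtree has 0 nodes { }, right has 12 {reed, fir, kale, ash, rose, cedar, hop, tulip, lily, elm, fig, yew}.
  Root fig: left subtree has 10 nodes {reed, fir, kale, ash, rose, cedar, hop, tulip, lily, elm}, right has 1 {yew}.
    Root fir: left subtree has 1 node {reed}, right has 8 {kale, ash, rose, cedar, hop, tulip, lily, elm}.
      Root rose: left subtree has 2 nodes {kale, ash}, right has 5 {cedar, hop, tulip, lily, elm}.
        Root kale: left subtree has 0 nodes { }, right has 1 {ash}.
        Root tulip: left subtree has 2 nodes {cedar, hop}, right has 2 {lily, elm}.
          Root hop: left subtree has 1 node {cedar}, right has 0 { }.
          Root elm: left subtree has 1 node {lily}, right has 0 { }.

plum fig fir reed rose kale ash tulip hop cedar elm lily yew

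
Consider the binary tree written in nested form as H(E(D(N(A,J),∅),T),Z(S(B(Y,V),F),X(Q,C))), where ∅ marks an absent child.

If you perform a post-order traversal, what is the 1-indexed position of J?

2

Post-order visits the left subtree, then the right subtree, then the node.
At H: go left to E.
  At E: go left to D.
    At D: go left to N.
      At N: go left to A.
        A is a leaf — visit A.
      At N: go right to J.
        J is a leaf — visit J.
      Visit N.
    At D: no right child.
    Visit D.
  At E: go right to T.
    T is a leaf — visit T.
  Visit E.
At H: go right to Z.
  At Z: go left to S.
    At S: go left to B.
      At B: go left to Y.
        Y is a leaf — visit Y.
      At B: go right to V.
        V is a leaf — visit V.
      Visit B.
    At S: go right to F.
      F is a leaf — visit F.
    Visit S.
  At Z: go right to X.
    At X: go left to Q.
      Q is a leaf — visit Q.
    At X: go right to C.
      C is a leaf — visit C.
    Visit X.
  Visit Z.
Visit H.
Full post-order sequence: A, J, N, D, T, E, Y, V, B, F, S, Q, C, X, Z, H.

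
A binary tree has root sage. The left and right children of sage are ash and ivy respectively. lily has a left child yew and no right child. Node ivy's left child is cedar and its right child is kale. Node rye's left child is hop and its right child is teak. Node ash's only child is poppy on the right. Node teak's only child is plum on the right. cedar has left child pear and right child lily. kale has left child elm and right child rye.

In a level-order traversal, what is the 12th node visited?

Level-order visits nodes level by level from the root, left to right within each level.
Level 0: sage
Level 1: ash, ivy
Level 2: poppy, cedar, kale
Level 3: pear, lily, elm, rye
Level 4: yew, hop, teak
Level 5: plum
Full level-order sequence: sage, ash, ivy, poppy, cedar, kale, pear, lily, elm, rye, yew, hop, teak, plum.

hop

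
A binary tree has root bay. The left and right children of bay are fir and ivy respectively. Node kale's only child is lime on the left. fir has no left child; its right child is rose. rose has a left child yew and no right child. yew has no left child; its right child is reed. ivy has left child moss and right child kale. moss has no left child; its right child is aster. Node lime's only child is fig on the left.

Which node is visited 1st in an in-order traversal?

In-order visits the left subtree, then the node, then the right subtree.
At bay: go left to fir.
  At fir: no left child.
  Visit fir.
  At fir: go right to rose.
    At rose: go left to yew.
      At yew: no left child.
      Visit yew.
      At yew: go right to reed.
        reed is a leaf — visit reed.
    Visit rose.
    At rose: no right child.
Visit bay.
At bay: go right to ivy.
  At ivy: go left to moss.
    At moss: no left child.
    Visit moss.
    At moss: go right to aster.
      aster is a leaf — visit aster.
  Visit ivy.
  At ivy: go right to kale.
    At kale: go left to lime.
      At lime: go left to fig.
        fig is a leaf — visit fig.
      Visit lime.
      At lime: no right child.
    Visit kale.
    At kale: no right child.
Full in-order sequence: fir, yew, reed, rose, bay, moss, aster, ivy, fig, lime, kale.

fir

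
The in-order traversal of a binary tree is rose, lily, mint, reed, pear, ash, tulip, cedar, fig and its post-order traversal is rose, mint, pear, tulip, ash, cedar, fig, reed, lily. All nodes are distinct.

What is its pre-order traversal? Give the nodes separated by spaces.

lily rose reed mint fig cedar ash pear tulip

The last element of post-order is the root; it splits in-order into left and right subtrees.
Root lily: left subtree has 1 node {rose}, right has 7 {mint, reed, pear, ash, tulip, cedar, fig}.
  Root reed: left subtree has 1 node {mint}, right has 5 {pear, ash, tulip, cedar, fig}.
    Root fig: left subtree has 4 nodes {pear, ash, tulip, cedar}, right has 0 { }.
      Root cedar: left subtree has 3 nodes {pear, ash, tulip}, right has 0 { }.
        Root ash: left subtree has 1 node {pear}, right has 1 {tulip}.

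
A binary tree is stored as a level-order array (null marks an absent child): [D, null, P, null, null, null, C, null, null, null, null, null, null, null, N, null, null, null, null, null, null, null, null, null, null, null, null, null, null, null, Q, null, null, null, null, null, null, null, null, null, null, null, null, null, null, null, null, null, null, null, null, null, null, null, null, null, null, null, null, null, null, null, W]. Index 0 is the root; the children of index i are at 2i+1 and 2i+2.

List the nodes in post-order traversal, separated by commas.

W, Q, N, C, P, D

Post-order visits the left subtree, then the right subtree, then the node.
At D: no left child.
At D: go right to P.
  At P: no left child.
  At P: go right to C.
    At C: no left child.
    At C: go right to N.
      At N: no left child.
      At N: go right to Q.
        At Q: no left child.
        At Q: go right to W.
          W is a leaf — visit W.
        Visit Q.
      Visit N.
    Visit C.
  Visit P.
Visit D.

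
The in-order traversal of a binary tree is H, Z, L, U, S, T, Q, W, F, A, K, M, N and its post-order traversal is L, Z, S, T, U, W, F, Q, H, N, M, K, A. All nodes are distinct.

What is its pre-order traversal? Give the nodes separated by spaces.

A H Q U Z L T S F W K M N

The last element of post-order is the root; it splits in-order into left and right subtrees.
Root A: left subtree has 9 nodes {H, Z, L, U, S, T, Q, W, F}, right has 3 {K, M, N}.
  Root H: left subtree has 0 nodes { }, right has 8 {Z, L, U, S, T, Q, W, F}.
    Root Q: left subtree has 5 nodes {Z, L, U, S, T}, right has 2 {W, F}.
      Root U: left subtree has 2 nodes {Z, L}, right has 2 {S, T}.
        Root Z: left subtree has 0 nodes { }, right has 1 {L}.
        Root T: left subtree has 1 node {S}, right has 0 { }.
      Root F: left subtree has 1 node {W}, right has 0 { }.
  Root K: left subtree has 0 nodes { }, right has 2 {M, N}.
    Root M: left subtree has 0 nodes { }, right has 1 {N}.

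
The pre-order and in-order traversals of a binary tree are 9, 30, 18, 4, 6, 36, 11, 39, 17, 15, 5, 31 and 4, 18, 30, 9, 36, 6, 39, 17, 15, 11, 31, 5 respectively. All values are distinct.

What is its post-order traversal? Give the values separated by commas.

The first element of pre-order is the root; it splits in-order into left and right subtrees.
Root 9: left subtree has 3 nodes {4, 18, 30}, right has 8 {36, 6, 39, 17, 15, 11, 31, 5}.
  Root 30: left subtree has 2 nodes {4, 18}, right has 0 { }.
    Root 18: left subtree has 1 node {4}, right has 0 { }.
  Root 6: left subtree has 1 node {36}, right has 6 {39, 17, 15, 11, 31, 5}.
    Root 11: left subtree has 3 nodes {39, 17, 15}, right has 2 {31, 5}.
      Root 39: left subtree has 0 nodes { }, right has 2 {17, 15}.
        Root 17: left subtree has 0 nodes { }, right has 1 {15}.
      Root 5: left subtree has 1 node {31}, right has 0 { }.

4, 18, 30, 36, 15, 17, 39, 31, 5, 11, 6, 9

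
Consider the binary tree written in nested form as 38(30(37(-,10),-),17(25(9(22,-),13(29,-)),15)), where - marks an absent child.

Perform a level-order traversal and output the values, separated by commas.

Level-order visits nodes level by level from the root, left to right within each level.
Level 0: 38
Level 1: 30, 17
Level 2: 37, 25, 15
Level 3: 10, 9, 13
Level 4: 22, 29

38, 30, 17, 37, 25, 15, 10, 9, 13, 22, 29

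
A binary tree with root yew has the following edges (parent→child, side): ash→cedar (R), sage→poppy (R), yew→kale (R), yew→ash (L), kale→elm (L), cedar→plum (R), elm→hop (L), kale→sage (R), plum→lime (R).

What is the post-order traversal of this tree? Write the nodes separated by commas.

lime, plum, cedar, ash, hop, elm, poppy, sage, kale, yew

Post-order visits the left subtree, then the right subtree, then the node.
At yew: go left to ash.
  At ash: no left child.
  At ash: go right to cedar.
    At cedar: no left child.
    At cedar: go right to plum.
      At plum: no left child.
      At plum: go right to lime.
        lime is a leaf — visit lime.
      Visit plum.
    Visit cedar.
  Visit ash.
At yew: go right to kale.
  At kale: go left to elm.
    At elm: go left to hop.
      hop is a leaf — visit hop.
    At elm: no right child.
    Visit elm.
  At kale: go right to sage.
    At sage: no left child.
    At sage: go right to poppy.
      poppy is a leaf — visit poppy.
    Visit sage.
  Visit kale.
Visit yew.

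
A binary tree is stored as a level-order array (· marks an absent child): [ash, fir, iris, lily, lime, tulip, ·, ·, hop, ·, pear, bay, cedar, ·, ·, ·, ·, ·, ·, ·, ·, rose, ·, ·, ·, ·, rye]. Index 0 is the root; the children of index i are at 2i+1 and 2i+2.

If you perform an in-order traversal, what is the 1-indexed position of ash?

7

In-order visits the left subtree, then the node, then the right subtree.
At ash: go left to fir.
  At fir: go left to lily.
    At lily: no left child.
    Visit lily.
    At lily: go right to hop.
      hop is a leaf — visit hop.
  Visit fir.
  At fir: go right to lime.
    At lime: no left child.
    Visit lime.
    At lime: go right to pear.
      At pear: go left to rose.
        rose is a leaf — visit rose.
      Visit pear.
      At pear: no right child.
Visit ash.
At ash: go right to iris.
  At iris: go left to tulip.
    At tulip: go left to bay.
      bay is a leaf — visit bay.
    Visit tulip.
    At tulip: go right to cedar.
      At cedar: no left child.
      Visit cedar.
      At cedar: go right to rye.
        rye is a leaf — visit rye.
  Visit iris.
  At iris: no right child.
Full in-order sequence: lily, hop, fir, lime, rose, pear, ash, bay, tulip, cedar, rye, iris.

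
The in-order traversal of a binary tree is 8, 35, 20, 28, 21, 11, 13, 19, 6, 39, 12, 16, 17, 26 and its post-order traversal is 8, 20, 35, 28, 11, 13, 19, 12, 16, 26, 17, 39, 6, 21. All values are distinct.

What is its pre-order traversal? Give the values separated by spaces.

The last element of post-order is the root; it splits in-order into left and right subtrees.
Root 21: left subtree has 4 nodes {8, 35, 20, 28}, right has 9 {11, 13, 19, 6, 39, 12, 16, 17, 26}.
  Root 28: left subtree has 3 nodes {8, 35, 20}, right has 0 { }.
    Root 35: left subtree has 1 node {8}, right has 1 {20}.
  Root 6: left subtree has 3 nodes {11, 13, 19}, right has 5 {39, 12, 16, 17, 26}.
    Root 19: left subtree has 2 nodes {11, 13}, right has 0 { }.
      Root 13: left subtree has 1 node {11}, right has 0 { }.
    Root 39: left subtree has 0 nodes { }, right has 4 {12, 16, 17, 26}.
      Root 17: left subtree has 2 nodes {12, 16}, right has 1 {26}.
        Root 16: left subtree has 1 node {12}, right has 0 { }.

21 28 35 8 20 6 19 13 11 39 17 16 12 26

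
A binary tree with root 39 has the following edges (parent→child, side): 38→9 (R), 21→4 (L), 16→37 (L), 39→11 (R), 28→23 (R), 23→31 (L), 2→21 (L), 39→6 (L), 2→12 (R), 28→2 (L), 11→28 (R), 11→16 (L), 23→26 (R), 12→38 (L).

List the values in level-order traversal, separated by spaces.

Level-order visits nodes level by level from the root, left to right within each level.
Level 0: 39
Level 1: 6, 11
Level 2: 16, 28
Level 3: 37, 2, 23
Level 4: 21, 12, 31, 26
Level 5: 4, 38
Level 6: 9

39 6 11 16 28 37 2 23 21 12 31 26 4 38 9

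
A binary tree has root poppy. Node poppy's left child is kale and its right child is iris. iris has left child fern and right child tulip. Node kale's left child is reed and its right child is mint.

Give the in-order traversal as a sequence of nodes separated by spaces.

reed kale mint poppy fern iris tulip

In-order visits the left subtree, then the node, then the right subtree.
At poppy: go left to kale.
  At kale: go left to reed.
    reed is a leaf — visit reed.
  Visit kale.
  At kale: go right to mint.
    mint is a leaf — visit mint.
Visit poppy.
At poppy: go right to iris.
  At iris: go left to fern.
    fern is a leaf — visit fern.
  Visit iris.
  At iris: go right to tulip.
    tulip is a leaf — visit tulip.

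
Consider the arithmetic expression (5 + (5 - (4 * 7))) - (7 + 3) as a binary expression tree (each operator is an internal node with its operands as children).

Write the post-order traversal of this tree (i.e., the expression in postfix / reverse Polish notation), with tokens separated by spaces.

5 5 4 7 * - + 7 3 + -

Post-order on an expression tree gives postfix notation: for each operator, emit left operand, right operand, then the operator.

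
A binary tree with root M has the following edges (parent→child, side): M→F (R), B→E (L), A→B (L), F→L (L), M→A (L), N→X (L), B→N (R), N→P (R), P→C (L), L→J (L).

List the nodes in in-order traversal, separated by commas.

In-order visits the left subtree, then the node, then the right subtree.
At M: go left to A.
  At A: go left to B.
    At B: go left to E.
      E is a leaf — visit E.
    Visit B.
    At B: go right to N.
      At N: go left to X.
        X is a leaf — visit X.
      Visit N.
      At N: go right to P.
        At P: go left to C.
          C is a leaf — visit C.
        Visit P.
        At P: no right child.
  Visit A.
  At A: no right child.
Visit M.
At M: go right to F.
  At F: go left to L.
    At L: go left to J.
      J is a leaf — visit J.
    Visit L.
    At L: no right child.
  Visit F.
  At F: no right child.

E, B, X, N, C, P, A, M, J, L, F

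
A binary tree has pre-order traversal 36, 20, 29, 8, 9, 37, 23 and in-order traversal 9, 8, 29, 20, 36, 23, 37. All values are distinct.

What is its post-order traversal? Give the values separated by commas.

The first element of pre-order is the root; it splits in-order into left and right subtrees.
Root 36: left subtree has 4 nodes {9, 8, 29, 20}, right has 2 {23, 37}.
  Root 20: left subtree has 3 nodes {9, 8, 29}, right has 0 { }.
    Root 29: left subtree has 2 nodes {9, 8}, right has 0 { }.
      Root 8: left subtree has 1 node {9}, right has 0 { }.
  Root 37: left subtree has 1 node {23}, right has 0 { }.

9, 8, 29, 20, 23, 37, 36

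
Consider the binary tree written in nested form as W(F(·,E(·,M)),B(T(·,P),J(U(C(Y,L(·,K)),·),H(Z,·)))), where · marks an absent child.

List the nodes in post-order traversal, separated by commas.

Post-order visits the left subtree, then the right subtree, then the node.
At W: go left to F.
  At F: no left child.
  At F: go right to E.
    At E: no left child.
    At E: go right to M.
      M is a leaf — visit M.
    Visit E.
  Visit F.
At W: go right to B.
  At B: go left to T.
    At T: no left child.
    At T: go right to P.
      P is a leaf — visit P.
    Visit T.
  At B: go right to J.
    At J: go left to U.
      At U: go left to C.
        At C: go left to Y.
          Y is a leaf — visit Y.
        At C: go right to L.
          At L: no left child.
          At L: go right to K.
            K is a leaf — visit K.
          Visit L.
        Visit C.
      At U: no right child.
      Visit U.
    At J: go right to H.
      At H: go left to Z.
        Z is a leaf — visit Z.
      At H: no right child.
      Visit H.
    Visit J.
  Visit B.
Visit W.

M, E, F, P, T, Y, K, L, C, U, Z, H, J, B, W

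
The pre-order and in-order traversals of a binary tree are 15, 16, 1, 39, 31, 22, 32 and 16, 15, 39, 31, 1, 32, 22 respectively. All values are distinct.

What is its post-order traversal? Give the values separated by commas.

The first element of pre-order is the root; it splits in-order into left and right subtrees.
Root 15: left subtree has 1 node {16}, right has 5 {39, 31, 1, 32, 22}.
  Root 1: left subtree has 2 nodes {39, 31}, right has 2 {32, 22}.
    Root 39: left subtree has 0 nodes { }, right has 1 {31}.
    Root 22: left subtree has 1 node {32}, right has 0 { }.

16, 31, 39, 32, 22, 1, 15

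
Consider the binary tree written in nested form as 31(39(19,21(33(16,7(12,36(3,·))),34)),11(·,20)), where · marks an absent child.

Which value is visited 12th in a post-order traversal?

11

Post-order visits the left subtree, then the right subtree, then the node.
At 31: go left to 39.
  At 39: go left to 19.
    19 is a leaf — visit 19.
  At 39: go right to 21.
    At 21: go left to 33.
      At 33: go left to 16.
        16 is a leaf — visit 16.
      At 33: go right to 7.
        At 7: go left to 12.
          12 is a leaf — visit 12.
        At 7: go right to 36.
          At 36: go left to 3.
            3 is a leaf — visit 3.
          At 36: no right child.
          Visit 36.
        Visit 7.
      Visit 33.
    At 21: go right to 34.
      34 is a leaf — visit 34.
    Visit 21.
  Visit 39.
At 31: go right to 11.
  At 11: no left child.
  At 11: go right to 20.
    20 is a leaf — visit 20.
  Visit 11.
Visit 31.
Full post-order sequence: 19, 16, 12, 3, 36, 7, 33, 34, 21, 39, 20, 11, 31.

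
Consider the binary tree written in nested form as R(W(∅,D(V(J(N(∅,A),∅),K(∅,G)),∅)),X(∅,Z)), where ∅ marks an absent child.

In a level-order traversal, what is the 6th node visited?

V

Level-order visits nodes level by level from the root, left to right within each level.
Level 0: R
Level 1: W, X
Level 2: D, Z
Level 3: V
Level 4: J, K
Level 5: N, G
Level 6: A
Full level-order sequence: R, W, X, D, Z, V, J, K, N, G, A.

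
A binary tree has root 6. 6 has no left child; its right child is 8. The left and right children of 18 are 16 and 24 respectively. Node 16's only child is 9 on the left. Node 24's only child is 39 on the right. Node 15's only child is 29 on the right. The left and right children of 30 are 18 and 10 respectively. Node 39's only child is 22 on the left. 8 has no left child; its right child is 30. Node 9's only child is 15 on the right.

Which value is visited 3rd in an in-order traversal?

9

In-order visits the left subtree, then the node, then the right subtree.
At 6: no left child.
Visit 6.
At 6: go right to 8.
  At 8: no left child.
  Visit 8.
  At 8: go right to 30.
    At 30: go left to 18.
      At 18: go left to 16.
        At 16: go left to 9.
          At 9: no left child.
          Visit 9.
          At 9: go right to 15.
            At 15: no left child.
            Visit 15.
            At 15: go right to 29.
              29 is a leaf — visit 29.
        Visit 16.
        At 16: no right child.
      Visit 18.
      At 18: go right to 24.
        At 24: no left child.
        Visit 24.
        At 24: go right to 39.
          At 39: go left to 22.
            22 is a leaf — visit 22.
          Visit 39.
          At 39: no right child.
    Visit 30.
    At 30: go right to 10.
      10 is a leaf — visit 10.
Full in-order sequence: 6, 8, 9, 15, 29, 16, 18, 24, 22, 39, 30, 10.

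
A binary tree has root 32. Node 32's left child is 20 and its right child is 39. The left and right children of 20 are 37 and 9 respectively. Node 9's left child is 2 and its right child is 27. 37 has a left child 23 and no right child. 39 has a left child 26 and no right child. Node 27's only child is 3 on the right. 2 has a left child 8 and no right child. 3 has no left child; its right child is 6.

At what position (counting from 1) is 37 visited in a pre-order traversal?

3

Pre-order visits the node, then its left subtree, then its right subtree.
Visit 32.
At 32: go left to 20.
  Visit 20.
  At 20: go left to 37.
    Visit 37.
    At 37: go left to 23.
      23 is a leaf — visit 23.
    At 37: no right child.
  At 20: go right to 9.
    Visit 9.
    At 9: go left to 2.
      Visit 2.
      At 2: go left to 8.
        8 is a leaf — visit 8.
      At 2: no right child.
    At 9: go right to 27.
      Visit 27.
      At 27: no left child.
      At 27: go right to 3.
        Visit 3.
        At 3: no left child.
        At 3: go right to 6.
          6 is a leaf — visit 6.
At 32: go right to 39.
  Visit 39.
  At 39: go left to 26.
    26 is a leaf — visit 26.
  At 39: no right child.
Full pre-order sequence: 32, 20, 37, 23, 9, 2, 8, 27, 3, 6, 39, 26.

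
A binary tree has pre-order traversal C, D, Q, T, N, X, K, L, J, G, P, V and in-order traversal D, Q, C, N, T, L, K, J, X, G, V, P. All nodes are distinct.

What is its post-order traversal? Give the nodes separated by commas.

The first element of pre-order is the root; it splits in-order into left and right subtrees.
Root C: left subtree has 2 nodes {D, Q}, right has 9 {N, T, L, K, J, X, G, V, P}.
  Root D: left subtree has 0 nodes { }, right has 1 {Q}.
  Root T: left subtree has 1 node {N}, right has 7 {L, K, J, X, G, V, P}.
    Root X: left subtree has 3 nodes {L, K, J}, right has 3 {G, V, P}.
      Root K: left subtree has 1 node {L}, right has 1 {J}.
      Root G: left subtree has 0 nodes { }, right has 2 {V, P}.
        Root P: left subtree has 1 node {V}, right has 0 { }.

Q, D, N, L, J, K, V, P, G, X, T, C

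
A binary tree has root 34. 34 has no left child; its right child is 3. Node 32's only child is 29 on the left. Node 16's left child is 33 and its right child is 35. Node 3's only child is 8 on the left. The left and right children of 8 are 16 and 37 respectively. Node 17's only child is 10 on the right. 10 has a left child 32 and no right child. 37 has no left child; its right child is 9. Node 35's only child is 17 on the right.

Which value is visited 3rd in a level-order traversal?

8

Level-order visits nodes level by level from the root, left to right within each level.
Level 0: 34
Level 1: 3
Level 2: 8
Level 3: 16, 37
Level 4: 33, 35, 9
Level 5: 17
Level 6: 10
Level 7: 32
Level 8: 29
Full level-order sequence: 34, 3, 8, 16, 37, 33, 35, 9, 17, 10, 32, 29.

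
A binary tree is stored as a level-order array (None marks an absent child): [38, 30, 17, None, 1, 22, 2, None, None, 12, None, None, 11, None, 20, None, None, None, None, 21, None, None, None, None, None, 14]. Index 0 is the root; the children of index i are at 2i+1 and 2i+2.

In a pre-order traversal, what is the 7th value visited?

Pre-order visits the node, then its left subtree, then its right subtree.
Visit 38.
At 38: go left to 30.
  Visit 30.
  At 30: no left child.
  At 30: go right to 1.
    Visit 1.
    At 1: go left to 12.
      Visit 12.
      At 12: go left to 21.
        21 is a leaf — visit 21.
      At 12: no right child.
    At 1: no right child.
At 38: go right to 17.
  Visit 17.
  At 17: go left to 22.
    Visit 22.
    At 22: no left child.
    At 22: go right to 11.
      Visit 11.
      At 11: go left to 14.
        14 is a leaf — visit 14.
      At 11: no right child.
  At 17: go right to 2.
    Visit 2.
    At 2: no left child.
    At 2: go right to 20.
      20 is a leaf — visit 20.
Full pre-order sequence: 38, 30, 1, 12, 21, 17, 22, 11, 14, 2, 20.

22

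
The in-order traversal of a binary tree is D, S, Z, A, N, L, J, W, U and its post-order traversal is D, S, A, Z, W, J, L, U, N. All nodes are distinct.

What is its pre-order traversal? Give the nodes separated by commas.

The last element of post-order is the root; it splits in-order into left and right subtrees.
Root N: left subtree has 4 nodes {D, S, Z, A}, right has 4 {L, J, W, U}.
  Root Z: left subtree has 2 nodes {D, S}, right has 1 {A}.
    Root S: left subtree has 1 node {D}, right has 0 { }.
  Root U: left subtree has 3 nodes {L, J, W}, right has 0 { }.
    Root L: left subtree has 0 nodes { }, right has 2 {J, W}.
      Root J: left subtree has 0 nodes { }, right has 1 {W}.

N, Z, S, D, A, U, L, J, W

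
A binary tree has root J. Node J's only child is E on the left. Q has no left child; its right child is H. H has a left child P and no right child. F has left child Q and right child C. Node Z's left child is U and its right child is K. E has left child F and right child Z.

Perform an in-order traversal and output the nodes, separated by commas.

In-order visits the left subtree, then the node, then the right subtree.
At J: go left to E.
  At E: go left to F.
    At F: go left to Q.
      At Q: no left child.
      Visit Q.
      At Q: go right to H.
        At H: go left to P.
          P is a leaf — visit P.
        Visit H.
        At H: no right child.
    Visit F.
    At F: go right to C.
      C is a leaf — visit C.
  Visit E.
  At E: go right to Z.
    At Z: go left to U.
      U is a leaf — visit U.
    Visit Z.
    At Z: go right to K.
      K is a leaf — visit K.
Visit J.
At J: no right child.

Q, P, H, F, C, E, U, Z, K, J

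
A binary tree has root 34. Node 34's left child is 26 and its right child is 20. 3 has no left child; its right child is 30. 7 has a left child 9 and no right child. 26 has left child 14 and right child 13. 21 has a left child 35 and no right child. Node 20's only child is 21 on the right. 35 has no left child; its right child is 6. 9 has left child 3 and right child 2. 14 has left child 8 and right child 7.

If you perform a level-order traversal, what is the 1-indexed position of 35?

Level-order visits nodes level by level from the root, left to right within each level.
Level 0: 34
Level 1: 26, 20
Level 2: 14, 13, 21
Level 3: 8, 7, 35
Level 4: 9, 6
Level 5: 3, 2
Level 6: 30
Full level-order sequence: 34, 26, 20, 14, 13, 21, 8, 7, 35, 9, 6, 3, 2, 30.

9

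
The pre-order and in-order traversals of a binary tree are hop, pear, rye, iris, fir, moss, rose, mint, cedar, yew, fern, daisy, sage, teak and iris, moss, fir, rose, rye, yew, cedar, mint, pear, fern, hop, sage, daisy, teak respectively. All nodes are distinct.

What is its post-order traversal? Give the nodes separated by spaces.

moss rose fir iris yew cedar mint rye fern pear sage teak daisy hop

The first element of pre-order is the root; it splits in-order into left and right subtrees.
Root hop: left subtree has 10 nodes {iris, moss, fir, rose, rye, yew, cedar, mint, pear, fern}, right has 3 {sage, daisy, teak}.
  Root pear: left subtree has 8 nodes {iris, moss, fir, rose, rye, yew, cedar, mint}, right has 1 {fern}.
    Root rye: left subtree has 4 nodes {iris, moss, fir, rose}, right has 3 {yew, cedar, mint}.
      Root iris: left subtree has 0 nodes { }, right has 3 {moss, fir, rose}.
        Root fir: left subtree has 1 node {moss}, right has 1 {rose}.
      Root mint: left subtree has 2 nodes {yew, cedar}, right has 0 { }.
        Root cedar: left subtree has 1 node {yew}, right has 0 { }.
  Root daisy: left subtree has 1 node {sage}, right has 1 {teak}.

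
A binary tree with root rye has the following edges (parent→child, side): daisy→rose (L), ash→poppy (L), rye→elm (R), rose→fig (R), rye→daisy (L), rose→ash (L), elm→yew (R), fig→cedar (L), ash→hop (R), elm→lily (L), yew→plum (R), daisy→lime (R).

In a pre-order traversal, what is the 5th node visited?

Pre-order visits the node, then its left subtree, then its right subtree.
Visit rye.
At rye: go left to daisy.
  Visit daisy.
  At daisy: go left to rose.
    Visit rose.
    At rose: go left to ash.
      Visit ash.
      At ash: go left to poppy.
        poppy is a leaf — visit poppy.
      At ash: go right to hop.
        hop is a leaf — visit hop.
    At rose: go right to fig.
      Visit fig.
      At fig: go left to cedar.
        cedar is a leaf — visit cedar.
      At fig: no right child.
  At daisy: go right to lime.
    lime is a leaf — visit lime.
At rye: go right to elm.
  Visit elm.
  At elm: go left to lily.
    lily is a leaf — visit lily.
  At elm: go right to yew.
    Visit yew.
    At yew: no left child.
    At yew: go right to plum.
      plum is a leaf — visit plum.
Full pre-order sequence: rye, daisy, rose, ash, poppy, hop, fig, cedar, lime, elm, lily, yew, plum.

poppy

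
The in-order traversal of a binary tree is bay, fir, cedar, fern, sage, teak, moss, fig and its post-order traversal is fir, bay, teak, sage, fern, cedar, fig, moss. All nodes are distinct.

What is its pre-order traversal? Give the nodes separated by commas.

The last element of post-order is the root; it splits in-order into left and right subtrees.
Root moss: left subtree has 6 nodes {bay, fir, cedar, fern, sage, teak}, right has 1 {fig}.
  Root cedar: left subtree has 2 nodes {bay, fir}, right has 3 {fern, sage, teak}.
    Root bay: left subtree has 0 nodes { }, right has 1 {fir}.
    Root fern: left subtree has 0 nodes { }, right has 2 {sage, teak}.
      Root sage: left subtree has 0 nodes { }, right has 1 {teak}.

moss, cedar, bay, fir, fern, sage, teak, fig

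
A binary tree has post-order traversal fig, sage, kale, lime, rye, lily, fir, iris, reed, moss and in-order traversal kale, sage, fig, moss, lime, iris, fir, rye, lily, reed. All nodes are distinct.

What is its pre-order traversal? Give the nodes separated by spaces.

The last element of post-order is the root; it splits in-order into left and right subtrees.
Root moss: left subtree has 3 nodes {kale, sage, fig}, right has 6 {lime, iris, fir, rye, lily, reed}.
  Root kale: left subtree has 0 nodes { }, right has 2 {sage, fig}.
    Root sage: left subtree has 0 nodes { }, right has 1 {fig}.
  Root reed: left subtree has 5 nodes {lime, iris, fir, rye, lily}, right has 0 { }.
    Root iris: left subtree has 1 node {lime}, right has 3 {fir, rye, lily}.
      Root fir: left subtree has 0 nodes { }, right has 2 {rye, lily}.
        Root lily: left subtree has 1 node {rye}, right has 0 { }.

moss kale sage fig reed iris lime fir lily rye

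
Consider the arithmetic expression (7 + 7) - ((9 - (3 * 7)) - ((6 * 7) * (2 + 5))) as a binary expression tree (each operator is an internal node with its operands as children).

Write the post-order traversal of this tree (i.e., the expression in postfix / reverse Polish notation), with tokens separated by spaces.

7 7 + 9 3 7 * - 6 7 * 2 5 + * - -

Post-order on an expression tree gives postfix notation: for each operator, emit left operand, right operand, then the operator.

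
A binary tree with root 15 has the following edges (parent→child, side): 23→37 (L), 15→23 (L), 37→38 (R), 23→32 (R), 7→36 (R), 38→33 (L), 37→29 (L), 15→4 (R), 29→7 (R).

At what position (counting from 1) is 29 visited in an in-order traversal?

1

In-order visits the left subtree, then the node, then the right subtree.
At 15: go left to 23.
  At 23: go left to 37.
    At 37: go left to 29.
      At 29: no left child.
      Visit 29.
      At 29: go right to 7.
        At 7: no left child.
        Visit 7.
        At 7: go right to 36.
          36 is a leaf — visit 36.
    Visit 37.
    At 37: go right to 38.
      At 38: go left to 33.
        33 is a leaf — visit 33.
      Visit 38.
      At 38: no right child.
  Visit 23.
  At 23: go right to 32.
    32 is a leaf — visit 32.
Visit 15.
At 15: go right to 4.
  4 is a leaf — visit 4.
Full in-order sequence: 29, 7, 36, 37, 33, 38, 23, 32, 15, 4.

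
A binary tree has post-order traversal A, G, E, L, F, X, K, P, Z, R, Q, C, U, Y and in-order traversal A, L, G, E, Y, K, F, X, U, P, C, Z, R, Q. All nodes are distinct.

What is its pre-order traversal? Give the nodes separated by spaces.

Y L A E G U K X F C P Q R Z

The last element of post-order is the root; it splits in-order into left and right subtrees.
Root Y: left subtree has 4 nodes {A, L, G, E}, right has 9 {K, F, X, U, P, C, Z, R, Q}.
  Root L: left subtree has 1 node {A}, right has 2 {G, E}.
    Root E: left subtree has 1 node {G}, right has 0 { }.
  Root U: left subtree has 3 nodes {K, F, X}, right has 5 {P, C, Z, R, Q}.
    Root K: left subtree has 0 nodes { }, right has 2 {F, X}.
      Root X: left subtree has 1 node {F}, right has 0 { }.
    Root C: left subtree has 1 node {P}, right has 3 {Z, R, Q}.
      Root Q: left subtree has 2 nodes {Z, R}, right has 0 { }.
        Root R: left subtree has 1 node {Z}, right has 0 { }.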